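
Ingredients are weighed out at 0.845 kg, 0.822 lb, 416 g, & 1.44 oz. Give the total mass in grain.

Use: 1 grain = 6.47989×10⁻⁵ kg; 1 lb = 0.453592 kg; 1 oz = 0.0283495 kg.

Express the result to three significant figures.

2.58×10⁴ grain

0.845 kg (already kg)
0.822 lb × 0.453592 = 0.372853 kg
416 g × 0.001 = 0.416 kg
1.44 oz × 0.0283495 = 0.0408233 kg
Total: 0.845 + 0.372853 + 0.416 + 0.0408233 = 1.67468 kg
In grain: 1.67468 / 6.47989×10⁻⁵ = 25844.3 grain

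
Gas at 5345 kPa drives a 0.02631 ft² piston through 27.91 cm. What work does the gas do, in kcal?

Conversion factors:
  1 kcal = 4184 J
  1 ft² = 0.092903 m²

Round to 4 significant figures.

5345 kPa → 5.345×10⁶ Pa
0.02631 ft² → 0.00244428 m²
F = P × A = 5.345×10⁶ × 0.00244428 = 13064.7 N
27.91 cm → 0.2791 m
W = F × d = 13064.7 × 0.2791 = 3646.36 J
In kcal: 3646.36 / 4184 = 0.871501 kcal

0.8715 kcal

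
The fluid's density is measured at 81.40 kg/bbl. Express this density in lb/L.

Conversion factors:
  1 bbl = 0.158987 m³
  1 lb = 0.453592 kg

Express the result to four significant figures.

1.129 lb/L

81.40 kg/bbl ÷ 0.158987 m³/bbl = 511.992 kg/m³
511.992 kg/m³ ÷ 0.453592 kg/lb × 0.001 m³/L = 1.12875 lb/L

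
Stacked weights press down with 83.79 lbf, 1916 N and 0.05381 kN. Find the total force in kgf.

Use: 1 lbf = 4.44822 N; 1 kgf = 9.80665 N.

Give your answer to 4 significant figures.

238.9 kgf

83.79 lbf × 4.44822 = 372.716 N
1916 N (already N)
0.05381 kN × 1000 = 53.81 N
Total: 372.716 + 1916 + 53.81 = 2342.53 N
In kgf: 2342.53 / 9.80665 = 238.872 kgf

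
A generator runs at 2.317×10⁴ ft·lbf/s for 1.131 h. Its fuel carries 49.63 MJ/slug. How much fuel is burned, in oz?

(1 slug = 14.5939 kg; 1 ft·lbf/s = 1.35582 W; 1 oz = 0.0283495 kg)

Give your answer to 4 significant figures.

1327 oz

2.317×10⁴ ft·lbf/s → 31414.3 W
1.131 h → 4071.6 s
E = P × t = 31414.3 × 4071.6 = 1.27906×10⁸ J
49.63 MJ/slug → 3.40074×10⁶ J/kg
m = E / e_s = 1.27906×10⁸ / 3.40074×10⁶ = 37.6112 kg
In oz: 37.6112 / 0.0283495 = 1326.7 oz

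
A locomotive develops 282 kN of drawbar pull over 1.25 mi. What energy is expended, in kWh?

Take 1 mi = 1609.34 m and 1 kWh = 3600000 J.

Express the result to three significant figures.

282 kN × 1000 = 282000 N
1.25 mi × 1609.34 = 2011.68 m
W = F × d = 282000 N × 2011.68 m = 5.67294×10⁸ J
5.67294×10⁸ J ÷ (3600000 J/kWh) = 157.582 kWh

158 kWh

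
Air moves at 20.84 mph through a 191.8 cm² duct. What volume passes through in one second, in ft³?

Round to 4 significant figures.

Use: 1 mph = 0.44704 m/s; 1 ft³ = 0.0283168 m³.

20.84 mph × 0.44704 → 9.31631 m/s
191.8 cm² × 0.0001 → 0.01918 m²
V = v × A × t = 9.31631 m/s × 0.01918 m² × 1 s = 0.178687 m³
0.178687 m³ ÷ (0.0283168 m³/ft³) = 6.31028 ft³

6.310 ft³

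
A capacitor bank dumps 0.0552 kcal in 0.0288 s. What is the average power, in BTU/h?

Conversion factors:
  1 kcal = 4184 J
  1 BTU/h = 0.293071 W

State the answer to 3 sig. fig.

2.74×10⁴ BTU/h

0.0552 kcal × 4184 = 230.957 J
P = E / t = 230.957 J / 0.0288 s = 8019.34 W
8019.34 W ÷ (0.293071 W/BTU/h) = 27363.1 BTU/h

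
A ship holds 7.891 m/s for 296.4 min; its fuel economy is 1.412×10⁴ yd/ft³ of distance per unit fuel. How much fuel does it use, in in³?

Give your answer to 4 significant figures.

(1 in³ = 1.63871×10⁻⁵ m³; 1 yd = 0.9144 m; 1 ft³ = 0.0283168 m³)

1.878×10⁴ in³

296.4 min → 17784 s
d = v × t = 7.891 × 17784 = 140334 m
1.412×10⁴ yd/ft³ → 455960 m/m³
V = d / (distance per unit fuel) = 140334 / 455960 = 0.307777 m³
In in³: 0.307777 / 1.63871×10⁻⁵ = 18781.7 in³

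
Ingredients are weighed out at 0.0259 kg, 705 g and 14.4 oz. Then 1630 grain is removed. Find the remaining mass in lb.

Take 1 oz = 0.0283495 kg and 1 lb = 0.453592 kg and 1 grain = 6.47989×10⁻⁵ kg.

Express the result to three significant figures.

2.28 lb

0.0259 kg (already kg)
705 g × 0.001 = 0.705 kg
14.4 oz × 0.0283495 = 0.408233 kg
1630 grain × 6.47989×10⁻⁵ = 0.105622 kg
Result: 0.0259 + 0.705 + 0.408233 − 0.105622 = 1.03351 kg
In lb: 1.03351 / 0.453592 = 2.2785 lb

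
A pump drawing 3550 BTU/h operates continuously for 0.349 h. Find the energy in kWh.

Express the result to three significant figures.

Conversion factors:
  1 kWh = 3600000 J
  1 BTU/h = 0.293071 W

3550 BTU/h × 0.293071 = 1040.4 W
0.349 h × 3600 = 1256.4 s
E = P × t = 1040.4 W × 1256.4 s = 1.30716×10⁶ J
1.30716×10⁶ J ÷ (3600000 J/kWh) = 0.3631 kWh

0.363 kWh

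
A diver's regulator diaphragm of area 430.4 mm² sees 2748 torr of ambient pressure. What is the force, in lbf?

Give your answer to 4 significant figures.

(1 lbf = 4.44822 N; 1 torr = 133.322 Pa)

35.45 lbf

2748 torr × 133.322 = 366369 Pa
430.4 mm² × 10⁻⁶ = 4.304×10⁻⁴ m²
F = P × A = 366369 Pa × 4.304×10⁻⁴ m² = 157.685 N
157.685 N ÷ (4.44822 N/lbf) = 35.449 lbf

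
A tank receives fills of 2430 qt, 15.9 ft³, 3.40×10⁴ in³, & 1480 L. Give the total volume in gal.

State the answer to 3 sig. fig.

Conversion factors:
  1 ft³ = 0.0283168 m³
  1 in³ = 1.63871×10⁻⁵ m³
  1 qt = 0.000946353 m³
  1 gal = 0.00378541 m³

1260 gal

2430 qt × 0.000946353 → 2.29964 m³
15.9 ft³ × 0.0283168 → 0.450237 m³
3.40×10⁴ in³ × 1.63871×10⁻⁵ → 0.557161 m³
1480 L × 0.001 → 1.48 m³
Sum: 2.29964 + 0.450237 + 0.557161 + 1.48 = 4.78704 m³
In gal: 4.78704 / 0.00378541 = 1264.6 gal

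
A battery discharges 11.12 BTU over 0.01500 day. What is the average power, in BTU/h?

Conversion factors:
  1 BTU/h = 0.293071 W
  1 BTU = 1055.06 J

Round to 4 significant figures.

11.12 BTU × 1055.06 → 11732.3 J
0.01500 day × 86400 → 1296 s
P = E / t = 11732.3 J / 1296 s = 9.0527 W
9.0527 W ÷ (0.293071 W/BTU/h) = 30.8891 BTU/h

30.89 BTU/h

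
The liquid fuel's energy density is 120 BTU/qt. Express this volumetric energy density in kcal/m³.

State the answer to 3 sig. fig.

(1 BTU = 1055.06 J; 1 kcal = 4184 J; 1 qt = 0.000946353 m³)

120 BTU/qt × 1055.06 J/BTU ÷ 0.000946353 m³/qt = 1.33784×10⁸ J/m³
1.33784×10⁸ J/m³ ÷ 4184 J/kcal = 31975.1 kcal/m³

3.20×10⁴ kcal/m³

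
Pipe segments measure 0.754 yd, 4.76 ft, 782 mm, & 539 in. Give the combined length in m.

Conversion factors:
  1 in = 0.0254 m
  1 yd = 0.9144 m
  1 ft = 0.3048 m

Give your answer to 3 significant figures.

0.754 yd × 0.9144 → 0.689458 m
4.76 ft × 0.3048 → 1.45085 m
782 mm × 0.001 → 0.782 m
539 in × 0.0254 → 13.6906 m
Total: 0.689458 + 1.45085 + 0.782 + 13.6906 = 16.6129 m

16.6 m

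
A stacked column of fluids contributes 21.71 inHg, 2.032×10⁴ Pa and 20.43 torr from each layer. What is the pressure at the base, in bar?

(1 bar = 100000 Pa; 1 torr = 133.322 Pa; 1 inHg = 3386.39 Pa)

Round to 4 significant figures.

21.71 inHg × 3386.39 = 73518.5 Pa
2.032×10⁴ Pa (already Pa)
20.43 torr × 133.322 = 2723.77 Pa
Total: 73518.5 + 20320 + 2723.77 = 96562.3 Pa
In bar: 96562.3 / 100000 = 0.965623 bar

0.9656 bar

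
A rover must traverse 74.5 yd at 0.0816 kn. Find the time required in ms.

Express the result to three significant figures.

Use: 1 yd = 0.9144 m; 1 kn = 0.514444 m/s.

1.62×10⁶ ms

74.5 yd × 0.9144 = 68.1228 m
0.0816 kn × 0.514444 = 0.0419786 m/s
t = d / v = 68.1228 m / 0.0419786 m/s = 1622.8 s
1622.8 s ÷ (0.001 s/ms) = 1.6228×10⁶ ms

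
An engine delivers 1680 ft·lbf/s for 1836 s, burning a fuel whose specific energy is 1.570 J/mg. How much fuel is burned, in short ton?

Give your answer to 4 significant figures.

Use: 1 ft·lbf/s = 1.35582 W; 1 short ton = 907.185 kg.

1680 ft·lbf/s → 2277.78 W
E = P × t = 2277.78 × 1836 = 4.182×10⁶ J
1.570 J/mg → 1.57×10⁶ J/kg
m = E / e_s = 4.182×10⁶ / 1.57×10⁶ = 2.66369 kg
In short ton: 2.66369 / 907.185 = 0.00293621 short ton

0.002936 short ton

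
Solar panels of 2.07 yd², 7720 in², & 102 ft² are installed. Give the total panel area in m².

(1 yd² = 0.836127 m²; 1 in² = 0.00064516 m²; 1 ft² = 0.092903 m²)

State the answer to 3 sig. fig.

16.2 m²

2.07 yd² × 0.836127 = 1.73078 m²
7720 in² × 0.00064516 = 4.98064 m²
102 ft² × 0.092903 = 9.47611 m²
Combined: 1.73078 + 4.98064 + 9.47611 = 16.1875 m²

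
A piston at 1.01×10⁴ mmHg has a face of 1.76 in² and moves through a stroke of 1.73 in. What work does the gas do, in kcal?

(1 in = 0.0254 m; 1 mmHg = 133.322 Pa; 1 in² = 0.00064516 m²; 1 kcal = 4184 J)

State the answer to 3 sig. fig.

1.01×10⁴ mmHg → 1.34655×10⁶ Pa
1.76 in² → 0.00113548 m²
F = P × A = 1.34655×10⁶ × 0.00113548 = 1528.98 N
1.73 in → 0.043942 m
W = F × d = 1528.98 × 0.043942 = 67.1864 J
In kcal: 67.1864 / 4184 = 0.0160579 kcal

0.0161 kcal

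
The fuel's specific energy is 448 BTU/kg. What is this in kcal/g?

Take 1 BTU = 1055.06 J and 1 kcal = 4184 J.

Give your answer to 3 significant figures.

0.113 kcal/g

448 BTU/kg × 1055.06 J/BTU = 472667 J/kg
472667 J/kg ÷ 4184 J/kcal × 0.001 kg/g = 0.11297 kcal/g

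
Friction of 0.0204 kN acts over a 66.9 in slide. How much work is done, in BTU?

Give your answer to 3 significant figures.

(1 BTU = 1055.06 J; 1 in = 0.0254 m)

0.0204 kN × 1000 → 20.4 N
66.9 in × 0.0254 → 1.69926 m
W = F × d = 20.4 N × 1.69926 m = 34.6649 J
34.6649 J ÷ (1055.06 J/BTU) = 0.0328559 BTU

0.0329 BTU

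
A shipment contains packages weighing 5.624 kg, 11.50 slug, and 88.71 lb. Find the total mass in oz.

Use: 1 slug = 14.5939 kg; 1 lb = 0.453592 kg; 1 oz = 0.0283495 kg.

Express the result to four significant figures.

5.624 kg (already kg)
11.50 slug × 14.5939 → 167.83 kg
88.71 lb × 0.453592 → 40.2381 kg
Sum: 5.624 + 167.83 + 40.2381 = 213.692 kg
In oz: 213.692 / 0.0283495 = 7537.77 oz

7538 oz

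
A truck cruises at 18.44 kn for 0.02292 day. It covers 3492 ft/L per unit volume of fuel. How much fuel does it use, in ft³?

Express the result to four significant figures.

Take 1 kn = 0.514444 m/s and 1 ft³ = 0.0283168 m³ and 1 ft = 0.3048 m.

18.44 kn → 9.48635 m/s
0.02292 day → 1980.29 s
d = v × t = 9.48635 × 1980.29 = 18785.7 m
3492 ft/L → 1.06436×10⁶ m/m³
V = d / (distance per unit fuel) = 18785.7 / 1.06436×10⁶ = 0.0176498 m³
In ft³: 0.0176498 / 0.0283168 = 0.623298 ft³

0.6233 ft³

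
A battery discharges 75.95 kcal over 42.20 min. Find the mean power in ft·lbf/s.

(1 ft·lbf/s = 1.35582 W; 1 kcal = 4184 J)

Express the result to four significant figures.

92.57 ft·lbf/s

75.95 kcal × 4184 → 317775 J
42.20 min × 60 → 2532 s
P = E / t = 317775 J / 2532 s = 125.504 W
125.504 W ÷ (1.35582 W/ft·lbf/s) = 92.5669 ft·lbf/s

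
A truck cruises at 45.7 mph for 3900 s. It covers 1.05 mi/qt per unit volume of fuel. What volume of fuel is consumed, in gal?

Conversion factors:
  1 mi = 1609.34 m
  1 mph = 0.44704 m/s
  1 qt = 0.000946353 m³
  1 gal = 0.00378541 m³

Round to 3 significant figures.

11.8 gal

45.7 mph → 20.4297 m/s
d = v × t = 20.4297 × 3900 = 79675.8 m
1.05 mi/qt → 1.7856×10⁶ m/m³
V = d / (distance per unit fuel) = 79675.8 / 1.7856×10⁶ = 0.0446213 m³
In gal: 0.0446213 / 0.00378541 = 11.7877 gal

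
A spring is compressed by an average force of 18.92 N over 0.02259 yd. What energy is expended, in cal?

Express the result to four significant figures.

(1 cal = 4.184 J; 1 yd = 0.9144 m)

0.09341 cal

0.02259 yd × 0.9144 → 0.0206563 m
W = F × d = 18.92 N × 0.0206563 m = 0.390817 J
0.390817 J ÷ (4.184 J/cal) = 0.0934075 cal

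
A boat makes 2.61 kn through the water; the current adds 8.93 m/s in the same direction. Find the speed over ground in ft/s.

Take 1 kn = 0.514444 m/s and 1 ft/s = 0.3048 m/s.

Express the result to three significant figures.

2.61 kn × 0.514444 = 1.3427 m/s
8.93 m/s (already m/s)
Combined: 1.3427 + 8.93 = 10.2727 m/s
In ft/s: 10.2727 / 0.3048 = 33.7031 ft/s

33.7 ft/s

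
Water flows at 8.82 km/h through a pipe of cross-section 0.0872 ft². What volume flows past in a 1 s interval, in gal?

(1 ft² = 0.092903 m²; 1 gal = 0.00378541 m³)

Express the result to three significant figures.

5.24 gal

8.82 km/h × (1/3.6) → 2.45 m/s
0.0872 ft² × 0.092903 → 0.00810114 m²
V = v × A × t = 2.45 m/s × 0.00810114 m² × 1 s = 0.0198478 m³
0.0198478 m³ ÷ (0.00378541 m³/gal) = 5.24324 gal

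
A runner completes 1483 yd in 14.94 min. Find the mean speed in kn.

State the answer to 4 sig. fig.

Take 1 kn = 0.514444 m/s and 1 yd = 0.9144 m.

1483 yd × 0.9144 = 1356.06 m
14.94 min × 60 = 896.4 s
v = d / t = 1356.06 m / 896.4 s = 1.51278 m/s
1.51278 m/s ÷ (0.514444 m/s/kn) = 2.94061 kn

2.941 kn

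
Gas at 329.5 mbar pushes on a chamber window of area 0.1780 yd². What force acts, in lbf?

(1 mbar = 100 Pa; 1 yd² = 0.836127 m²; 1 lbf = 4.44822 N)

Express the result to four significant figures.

1102 lbf

329.5 mbar × 100 → 32950 Pa
0.1780 yd² × 0.836127 → 0.148831 m²
F = P × A = 32950 Pa × 0.148831 m² = 4903.98 N
4903.98 N ÷ (4.44822 N/lbf) = 1102.46 lbf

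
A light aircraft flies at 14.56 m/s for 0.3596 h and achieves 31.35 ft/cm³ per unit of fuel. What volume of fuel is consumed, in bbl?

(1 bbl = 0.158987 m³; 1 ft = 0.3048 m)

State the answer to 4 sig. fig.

0.3596 h → 1294.56 s
d = v × t = 14.56 × 1294.56 = 18848.8 m
31.35 ft/cm³ → 9.55548×10⁶ m/m³
V = d / (distance per unit fuel) = 18848.8 / 9.55548×10⁶ = 0.00197256 m³
In bbl: 0.00197256 / 0.158987 = 0.0124071 bbl

0.01241 bbl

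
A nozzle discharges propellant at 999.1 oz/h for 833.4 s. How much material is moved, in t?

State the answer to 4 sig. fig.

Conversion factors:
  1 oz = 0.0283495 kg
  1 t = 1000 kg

999.1 oz/h → 0.00786777 kg/s
m = ṁ × t = 0.00786777 × 833.4 = 6.557 kg
In t: 6.557 / 1000 = 0.006557 t

0.006557 t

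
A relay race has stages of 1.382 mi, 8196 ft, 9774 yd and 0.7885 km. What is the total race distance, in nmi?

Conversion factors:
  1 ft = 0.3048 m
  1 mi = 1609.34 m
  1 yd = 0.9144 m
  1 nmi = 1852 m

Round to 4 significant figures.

7.801 nmi

1.382 mi × 1609.34 = 2224.11 m
8196 ft × 0.3048 = 2498.14 m
9774 yd × 0.9144 = 8937.35 m
0.7885 km × 1000 = 788.5 m
Total: 2224.11 + 2498.14 + 8937.35 + 788.5 = 14448.1 m
In nmi: 14448.1 / 1852 = 7.80135 nmi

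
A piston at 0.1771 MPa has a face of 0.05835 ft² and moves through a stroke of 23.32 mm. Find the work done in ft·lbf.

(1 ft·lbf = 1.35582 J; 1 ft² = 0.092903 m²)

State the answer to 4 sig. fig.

0.1771 MPa → 177100 Pa
0.05835 ft² → 0.00542089 m²
F = P × A = 177100 × 0.00542089 = 960.04 N
23.32 mm → 0.02332 m
W = F × d = 960.04 × 0.02332 = 22.3881 J
In ft·lbf: 22.3881 / 1.35582 = 16.5126 ft·lbf

16.51 ft·lbf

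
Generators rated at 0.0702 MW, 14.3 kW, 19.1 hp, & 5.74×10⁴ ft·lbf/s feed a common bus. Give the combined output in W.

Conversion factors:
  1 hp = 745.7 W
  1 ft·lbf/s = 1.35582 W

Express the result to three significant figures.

1.77×10⁵ W

0.0702 MW × 1000000 = 70200 W
14.3 kW × 1000 = 14300 W
19.1 hp × 745.7 = 14242.9 W
5.74×10⁴ ft·lbf/s × 1.35582 = 77824.1 W
Combined: 70200 + 14300 + 14242.9 + 77824.1 = 176567 W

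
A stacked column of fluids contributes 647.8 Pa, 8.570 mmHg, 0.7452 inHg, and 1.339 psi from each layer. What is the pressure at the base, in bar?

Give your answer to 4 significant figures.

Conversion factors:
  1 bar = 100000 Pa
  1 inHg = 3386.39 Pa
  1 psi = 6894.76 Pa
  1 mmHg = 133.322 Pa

647.8 Pa (already Pa)
8.570 mmHg × 133.322 → 1142.57 Pa
0.7452 inHg × 3386.39 → 2523.54 Pa
1.339 psi × 6894.76 → 9232.08 Pa
Total: 647.8 + 1142.57 + 2523.54 + 9232.08 = 13546 Pa
In bar: 13546 / 100000 = 0.13546 bar

0.1355 bar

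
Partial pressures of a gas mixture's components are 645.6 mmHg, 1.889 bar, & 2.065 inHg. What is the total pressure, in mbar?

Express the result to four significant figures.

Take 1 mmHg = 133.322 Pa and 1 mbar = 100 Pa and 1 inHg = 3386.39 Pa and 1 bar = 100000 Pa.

2820 mbar

645.6 mmHg × 133.322 = 86072.7 Pa
1.889 bar × 100000 = 188900 Pa
2.065 inHg × 3386.39 = 6992.9 Pa
Combined: 86072.7 + 188900 + 6992.9 = 281966 Pa
In mbar: 281966 / 100 = 2819.66 mbar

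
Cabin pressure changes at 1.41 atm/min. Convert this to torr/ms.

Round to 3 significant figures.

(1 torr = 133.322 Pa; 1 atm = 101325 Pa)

1.41 atm/min × 101325 Pa/atm ÷ 60 s/min = 2381.14 Pa/s
2381.14 Pa/s ÷ 133.322 Pa/torr × 0.001 s/ms = 0.0178601 torr/ms

0.0179 torr/ms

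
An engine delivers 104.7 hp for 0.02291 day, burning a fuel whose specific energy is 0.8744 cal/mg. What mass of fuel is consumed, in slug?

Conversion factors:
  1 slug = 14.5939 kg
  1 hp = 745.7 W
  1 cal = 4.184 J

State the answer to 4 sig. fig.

2.895 slug

104.7 hp → 78074.8 W
0.02291 day → 1979.42 s
E = P × t = 78074.8 × 1979.42 = 1.54543×10⁸ J
0.8744 cal/mg → 3.65849×10⁶ J/kg
m = E / e_s = 1.54543×10⁸ / 3.65849×10⁶ = 42.2423 kg
In slug: 42.2423 / 14.5939 = 2.89452 slug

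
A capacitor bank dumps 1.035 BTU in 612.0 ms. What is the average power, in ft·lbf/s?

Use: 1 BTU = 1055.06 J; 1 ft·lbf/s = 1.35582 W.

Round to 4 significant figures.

1.035 BTU × 1055.06 = 1091.99 J
612.0 ms × 0.001 = 0.612 s
P = E / t = 1091.99 J / 0.612 s = 1784.3 W
1784.3 W ÷ (1.35582 W/ft·lbf/s) = 1316.03 ft·lbf/s

1316 ft·lbf/s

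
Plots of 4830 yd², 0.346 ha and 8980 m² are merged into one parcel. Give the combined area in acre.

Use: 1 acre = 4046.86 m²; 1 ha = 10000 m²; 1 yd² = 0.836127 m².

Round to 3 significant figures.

4830 yd² × 0.836127 = 4038.49 m²
0.346 ha × 10000 = 3460 m²
8980 m² (already m²)
Combined: 4038.49 + 3460 + 8980 = 16478.5 m²
In acre: 16478.5 / 4046.86 = 4.07192 acre

4.07 acre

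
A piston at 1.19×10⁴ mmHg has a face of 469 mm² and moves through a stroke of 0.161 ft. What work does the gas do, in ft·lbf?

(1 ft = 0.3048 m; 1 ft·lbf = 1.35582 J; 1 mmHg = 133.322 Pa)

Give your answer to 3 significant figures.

1.19×10⁴ mmHg → 1.58653×10⁶ Pa
469 mm² → 4.69×10⁻⁴ m²
F = P × A = 1.58653×10⁶ × 4.69×10⁻⁴ = 744.083 N
0.161 ft → 0.0490728 m
W = F × d = 744.083 × 0.0490728 = 36.5142 J
In ft·lbf: 36.5142 / 1.35582 = 26.9315 ft·lbf

26.9 ft·lbf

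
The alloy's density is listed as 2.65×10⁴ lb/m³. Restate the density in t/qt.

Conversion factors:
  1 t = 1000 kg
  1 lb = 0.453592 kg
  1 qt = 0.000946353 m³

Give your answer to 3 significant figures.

0.0114 t/qt

2.65×10⁴ lb/m³ × 0.453592 kg/lb = 12020.2 kg/m³
12020.2 kg/m³ ÷ 1000 kg/t × 0.000946353 m³/qt = 0.0113754 t/qt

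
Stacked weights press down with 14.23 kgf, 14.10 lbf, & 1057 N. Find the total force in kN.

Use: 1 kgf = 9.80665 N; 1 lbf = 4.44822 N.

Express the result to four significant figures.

14.23 kgf × 9.80665 = 139.549 N
14.10 lbf × 4.44822 = 62.7199 N
1057 N (already N)
Total: 139.549 + 62.7199 + 1057 = 1259.27 N
In kN: 1259.27 / 1000 = 1.25927 kN

1.259 kN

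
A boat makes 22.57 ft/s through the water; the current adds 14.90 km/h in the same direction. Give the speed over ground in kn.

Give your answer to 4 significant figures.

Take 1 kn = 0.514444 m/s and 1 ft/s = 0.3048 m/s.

21.42 kn

22.57 ft/s × 0.3048 → 6.87934 m/s
14.90 km/h × (1/3.6) → 4.13889 m/s
Combined: 6.87934 + 4.13889 = 11.0182 m/s
In kn: 11.0182 / 0.514444 = 21.4177 kn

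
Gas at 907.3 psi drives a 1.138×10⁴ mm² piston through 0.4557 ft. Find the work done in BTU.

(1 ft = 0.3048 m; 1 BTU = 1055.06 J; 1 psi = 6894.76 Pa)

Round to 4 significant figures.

907.3 psi → 6.25562×10⁶ Pa
1.138×10⁴ mm² → 0.01138 m²
F = P × A = 6.25562×10⁶ × 0.01138 = 71189 N
0.4557 ft → 0.138897 m
W = F × d = 71189 × 0.138897 = 9887.94 J
In BTU: 9887.94 / 1055.06 = 9.37192 BTU

9.372 BTU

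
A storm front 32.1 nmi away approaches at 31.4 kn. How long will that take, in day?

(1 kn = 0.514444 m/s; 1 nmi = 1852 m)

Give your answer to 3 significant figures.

32.1 nmi × 1852 → 59449.2 m
31.4 kn × 0.514444 → 16.1535 m/s
t = d / v = 59449.2 m / 16.1535 m/s = 3680.27 s
3680.27 s ÷ (86400 s/day) = 0.0425957 day

0.0426 day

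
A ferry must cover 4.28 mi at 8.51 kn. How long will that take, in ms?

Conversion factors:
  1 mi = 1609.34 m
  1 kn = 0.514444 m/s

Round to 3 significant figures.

4.28 mi × 1609.34 → 6887.98 m
8.51 kn × 0.514444 → 4.37792 m/s
t = d / v = 6887.98 m / 4.37792 m/s = 1573.35 s
1573.35 s ÷ (0.001 s/ms) = 1.57335×10⁶ ms

1.57×10⁶ ms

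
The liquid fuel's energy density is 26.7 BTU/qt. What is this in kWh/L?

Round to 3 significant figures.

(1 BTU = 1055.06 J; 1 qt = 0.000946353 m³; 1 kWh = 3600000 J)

26.7 BTU/qt × 1055.06 J/BTU ÷ 0.000946353 m³/qt = 2.9767×10⁷ J/m³
2.9767×10⁷ J/m³ ÷ 3600000 J/kWh × 0.001 m³/L = 0.00826861 kWh/L

0.00827 kWh/L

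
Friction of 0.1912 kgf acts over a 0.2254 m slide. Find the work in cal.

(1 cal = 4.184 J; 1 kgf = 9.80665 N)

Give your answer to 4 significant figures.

0.1912 kgf × 9.80665 = 1.87503 N
W = F × d = 1.87503 N × 0.2254 m = 0.422632 J
0.422632 J ÷ (4.184 J/cal) = 0.101011 cal

0.1010 cal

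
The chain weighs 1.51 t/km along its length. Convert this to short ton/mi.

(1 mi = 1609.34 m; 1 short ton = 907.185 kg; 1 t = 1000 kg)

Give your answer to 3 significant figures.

2.68 short ton/mi

1.51 t/km × 1000 kg/t ÷ 1000 m/km = 1.51 kg/m
1.51 kg/m ÷ 907.185 kg/short ton × 1609.34 m/mi = 2.67873 short ton/mi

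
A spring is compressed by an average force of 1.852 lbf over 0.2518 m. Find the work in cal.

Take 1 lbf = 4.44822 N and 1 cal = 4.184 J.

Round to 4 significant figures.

0.4958 cal

1.852 lbf × 4.44822 = 8.2381 N
W = F × d = 8.2381 N × 0.2518 m = 2.07435 J
2.07435 J ÷ (4.184 J/cal) = 0.495782 cal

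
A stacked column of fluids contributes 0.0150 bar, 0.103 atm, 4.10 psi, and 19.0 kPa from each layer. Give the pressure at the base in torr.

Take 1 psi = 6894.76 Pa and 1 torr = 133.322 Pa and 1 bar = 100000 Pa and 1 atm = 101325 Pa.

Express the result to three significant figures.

0.0150 bar × 100000 → 1500 Pa
0.103 atm × 101325 → 10436.5 Pa
4.10 psi × 6894.76 → 28268.5 Pa
19.0 kPa × 1000 → 19000 Pa
Total: 1500 + 10436.5 + 28268.5 + 19000 = 59205 Pa
In torr: 59205 / 133.322 = 444.075 torr

444 torr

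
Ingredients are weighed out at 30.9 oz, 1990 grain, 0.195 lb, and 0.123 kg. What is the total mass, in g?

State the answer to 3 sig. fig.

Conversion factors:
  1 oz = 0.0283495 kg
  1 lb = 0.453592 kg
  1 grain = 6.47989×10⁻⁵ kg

30.9 oz × 0.0283495 = 0.876 kg
1990 grain × 6.47989×10⁻⁵ = 0.12895 kg
0.195 lb × 0.453592 = 0.0884504 kg
0.123 kg (already kg)
Total: 0.876 + 0.12895 + 0.0884504 + 0.123 = 1.2164 kg
In g: 1.2164 / 0.001 = 1216.4 g

1220 g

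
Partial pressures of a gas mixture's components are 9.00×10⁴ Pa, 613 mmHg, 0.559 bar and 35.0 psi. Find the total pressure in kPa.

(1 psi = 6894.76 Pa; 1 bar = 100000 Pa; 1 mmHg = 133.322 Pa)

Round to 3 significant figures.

469 kPa

9.00×10⁴ Pa (already Pa)
613 mmHg × 133.322 = 81726.4 Pa
0.559 bar × 100000 = 55900 Pa
35.0 psi × 6894.76 = 241317 Pa
Combined: 90000 + 81726.4 + 55900 + 241317 = 468943 Pa
In kPa: 468943 / 1000 = 468.943 kPa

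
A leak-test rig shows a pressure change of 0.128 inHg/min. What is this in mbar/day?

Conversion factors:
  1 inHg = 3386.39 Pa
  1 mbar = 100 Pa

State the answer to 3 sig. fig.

0.128 inHg/min × 3386.39 Pa/inHg ÷ 60 s/min = 7.2243 Pa/s
7.2243 Pa/s ÷ 100 Pa/mbar × 86400 s/day = 6241.8 mbar/day

6240 mbar/day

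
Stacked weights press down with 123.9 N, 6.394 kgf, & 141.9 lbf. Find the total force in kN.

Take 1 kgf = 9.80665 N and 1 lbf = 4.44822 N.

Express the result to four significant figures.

0.8178 kN

123.9 N (already N)
6.394 kgf × 9.80665 = 62.7037 N
141.9 lbf × 4.44822 = 631.202 N
Sum: 123.9 + 62.7037 + 631.202 = 817.806 N
In kN: 817.806 / 1000 = 0.817806 kN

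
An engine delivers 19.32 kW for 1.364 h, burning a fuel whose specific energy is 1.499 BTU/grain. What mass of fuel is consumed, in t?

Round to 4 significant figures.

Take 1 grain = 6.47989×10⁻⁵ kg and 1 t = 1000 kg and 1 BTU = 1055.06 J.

0.003887 t

19.32 kW → 19320 W
1.364 h → 4910.4 s
E = P × t = 19320 × 4910.4 = 9.48689×10⁷ J
1.499 BTU/grain → 2.44068×10⁷ J/kg
m = E / e_s = 9.48689×10⁷ / 2.44068×10⁷ = 3.88699 kg
In t: 3.88699 / 1000 = 0.00388699 t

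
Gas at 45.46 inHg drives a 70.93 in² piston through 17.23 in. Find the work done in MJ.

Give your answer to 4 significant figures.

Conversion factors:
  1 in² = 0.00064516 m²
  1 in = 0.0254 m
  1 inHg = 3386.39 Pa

45.46 inHg → 153945 Pa
70.93 in² → 0.0457612 m²
F = P × A = 153945 × 0.0457612 = 7044.71 N
17.23 in → 0.437642 m
W = F × d = 7044.71 × 0.437642 = 3083.06 J
In MJ: 3083.06 / 1000000 = 0.00308306 MJ

0.003083 MJ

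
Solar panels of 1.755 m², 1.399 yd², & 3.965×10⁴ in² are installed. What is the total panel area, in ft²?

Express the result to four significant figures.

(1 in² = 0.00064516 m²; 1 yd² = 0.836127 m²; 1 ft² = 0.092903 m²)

1.755 m² (already m²)
1.399 yd² × 0.836127 = 1.16974 m²
3.965×10⁴ in² × 0.00064516 = 25.5806 m²
Total: 1.755 + 1.16974 + 25.5806 = 28.5053 m²
In ft²: 28.5053 / 0.092903 = 306.829 ft²

306.8 ft²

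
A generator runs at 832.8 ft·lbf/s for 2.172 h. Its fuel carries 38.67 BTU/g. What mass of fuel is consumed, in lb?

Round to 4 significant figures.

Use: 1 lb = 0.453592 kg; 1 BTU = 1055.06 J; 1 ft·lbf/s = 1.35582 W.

832.8 ft·lbf/s → 1129.13 W
2.172 h → 7819.2 s
E = P × t = 1129.13 × 7819.2 = 8.82889×10⁶ J
38.67 BTU/g → 4.07992×10⁷ J/kg
m = E / e_s = 8.82889×10⁶ / 4.07992×10⁷ = 0.216399 kg
In lb: 0.216399 / 0.453592 = 0.477079 lb

0.4771 lb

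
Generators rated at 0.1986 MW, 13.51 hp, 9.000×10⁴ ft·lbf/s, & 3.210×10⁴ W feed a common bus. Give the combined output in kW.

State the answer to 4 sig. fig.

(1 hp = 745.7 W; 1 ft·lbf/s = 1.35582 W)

362.8 kW

0.1986 MW × 1000000 = 198600 W
13.51 hp × 745.7 = 10074.4 W
9.000×10⁴ ft·lbf/s × 1.35582 = 122024 W
3.210×10⁴ W (already W)
Total: 198600 + 10074.4 + 122024 + 32100 = 362798 W
In kW: 362798 / 1000 = 362.798 kW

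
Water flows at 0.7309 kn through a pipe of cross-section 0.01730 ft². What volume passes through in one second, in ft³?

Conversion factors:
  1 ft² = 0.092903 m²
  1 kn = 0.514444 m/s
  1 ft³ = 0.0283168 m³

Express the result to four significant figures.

0.02134 ft³

0.7309 kn × 0.514444 → 0.376007 m/s
0.01730 ft² × 0.092903 → 0.00160722 m²
V = v × A × t = 0.376007 m/s × 0.00160722 m² × 1 s = 6.04326×10⁻⁴ m³
6.04326×10⁻⁴ m³ ÷ (0.0283168 m³/ft³) = 0.0213416 ft³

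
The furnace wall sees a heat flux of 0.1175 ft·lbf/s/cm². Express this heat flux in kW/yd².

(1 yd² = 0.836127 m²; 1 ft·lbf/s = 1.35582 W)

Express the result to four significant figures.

1.332 kW/yd²

0.1175 ft·lbf/s/cm² × 1.35582 W/ft·lbf/s ÷ 0.0001 m²/cm² = 1593.09 W/m²
1593.09 W/m² ÷ 1000 W/kW × 0.836127 m²/yd² = 1.33203 kW/yd²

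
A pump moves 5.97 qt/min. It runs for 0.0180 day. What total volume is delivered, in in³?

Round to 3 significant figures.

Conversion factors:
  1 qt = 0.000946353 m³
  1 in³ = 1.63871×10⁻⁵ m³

5.97 qt/min → 9.41621×10⁻⁵ m³/s
0.0180 day → 1555.2 s
V = Q × t = 9.41621×10⁻⁵ × 1555.2 = 0.146441 m³
In in³: 0.146441 / 1.63871×10⁻⁵ = 8936.36 in³

8940 in³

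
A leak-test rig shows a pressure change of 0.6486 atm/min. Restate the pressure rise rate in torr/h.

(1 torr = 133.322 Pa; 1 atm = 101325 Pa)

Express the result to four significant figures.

2.958×10⁴ torr/h

0.6486 atm/min × 101325 Pa/atm ÷ 60 s/min = 1095.32 Pa/s
1095.32 Pa/s ÷ 133.322 Pa/torr × 3600 s/h = 29576.2 torr/h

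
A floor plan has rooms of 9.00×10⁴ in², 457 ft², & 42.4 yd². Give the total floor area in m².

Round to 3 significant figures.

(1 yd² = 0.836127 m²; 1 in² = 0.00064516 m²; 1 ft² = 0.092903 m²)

9.00×10⁴ in² × 0.00064516 = 58.0644 m²
457 ft² × 0.092903 = 42.4567 m²
42.4 yd² × 0.836127 = 35.4518 m²
Sum: 58.0644 + 42.4567 + 35.4518 = 135.973 m²

136 m²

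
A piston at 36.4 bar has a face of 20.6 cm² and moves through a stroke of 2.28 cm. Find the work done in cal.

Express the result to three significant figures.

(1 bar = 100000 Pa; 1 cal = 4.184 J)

40.9 cal

36.4 bar → 3.64×10⁶ Pa
20.6 cm² → 0.00206 m²
F = P × A = 3.64×10⁶ × 0.00206 = 7498.4 N
2.28 cm → 0.0228 m
W = F × d = 7498.4 × 0.0228 = 170.964 J
In cal: 170.964 / 4.184 = 40.8614 cal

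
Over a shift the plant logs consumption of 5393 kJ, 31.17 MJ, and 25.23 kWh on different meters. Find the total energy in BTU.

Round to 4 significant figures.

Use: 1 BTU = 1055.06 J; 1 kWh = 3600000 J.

5393 kJ × 1000 = 5.393×10⁶ J
31.17 MJ × 1000000 = 3.117×10⁷ J
25.23 kWh × 3600000 = 9.0828×10⁷ J
Sum: 5.393×10⁶ + 3.117×10⁷ + 9.0828×10⁷ = 1.27391×10⁸ J
In BTU: 1.27391×10⁸ / 1055.06 = 120743 BTU

1.207×10⁵ BTU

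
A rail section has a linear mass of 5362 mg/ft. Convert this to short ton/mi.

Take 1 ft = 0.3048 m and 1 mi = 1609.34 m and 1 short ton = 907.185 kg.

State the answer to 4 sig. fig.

5362 mg/ft × 10⁻⁶ kg/mg ÷ 0.3048 m/ft = 0.0175919 kg/m
0.0175919 kg/m ÷ 907.185 kg/short ton × 1609.34 m/mi = 0.0312079 short ton/mi

0.03121 short ton/mi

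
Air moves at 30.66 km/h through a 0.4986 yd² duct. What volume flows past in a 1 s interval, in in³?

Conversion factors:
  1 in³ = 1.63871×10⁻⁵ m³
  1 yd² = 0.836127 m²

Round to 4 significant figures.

2.167×10⁵ in³

30.66 km/h × (1/3.6) → 8.51667 m/s
0.4986 yd² × 0.836127 → 0.416893 m²
V = v × A × t = 8.51667 m/s × 0.416893 m² × 1 s = 3.55054 m³
3.55054 m³ ÷ (1.63871×10⁻⁵ m³/in³) = 216667 in³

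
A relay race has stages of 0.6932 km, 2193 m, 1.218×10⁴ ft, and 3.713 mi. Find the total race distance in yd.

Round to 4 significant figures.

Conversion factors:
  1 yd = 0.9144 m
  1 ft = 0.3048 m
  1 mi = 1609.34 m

0.6932 km × 1000 → 693.2 m
2193 m (already m)
1.218×10⁴ ft × 0.3048 → 3712.46 m
3.713 mi × 1609.34 → 5975.48 m
Total: 693.2 + 2193 + 3712.46 + 5975.48 = 12574.1 m
In yd: 12574.1 / 0.9144 = 13751.2 yd

1.375×10⁴ yd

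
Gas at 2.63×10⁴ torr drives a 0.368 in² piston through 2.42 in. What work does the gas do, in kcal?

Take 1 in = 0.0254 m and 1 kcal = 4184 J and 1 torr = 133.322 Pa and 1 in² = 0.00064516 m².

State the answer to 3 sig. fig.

2.63×10⁴ torr → 3.50637×10⁶ Pa
0.368 in² → 2.37419×10⁻⁴ m²
F = P × A = 3.50637×10⁶ × 2.37419×10⁻⁴ = 832.479 N
2.42 in → 0.061468 m
W = F × d = 832.479 × 0.061468 = 51.1708 J
In kcal: 51.1708 / 4184 = 0.0122301 kcal

0.0122 kcal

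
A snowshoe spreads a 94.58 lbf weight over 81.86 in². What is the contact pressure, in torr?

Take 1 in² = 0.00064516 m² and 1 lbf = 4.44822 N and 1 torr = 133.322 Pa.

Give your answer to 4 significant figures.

59.75 torr

94.58 lbf × 4.44822 → 420.713 N
81.86 in² × 0.00064516 → 0.0528128 m²
P = F / A = 420.713 N / 0.0528128 m² = 7966.12 Pa
7966.12 Pa ÷ (133.322 Pa/torr) = 59.751 torr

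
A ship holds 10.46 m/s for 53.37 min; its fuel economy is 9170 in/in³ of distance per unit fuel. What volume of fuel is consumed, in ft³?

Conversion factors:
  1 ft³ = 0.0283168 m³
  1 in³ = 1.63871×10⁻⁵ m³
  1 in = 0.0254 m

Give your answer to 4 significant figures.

0.08322 ft³

53.37 min → 3202.2 s
d = v × t = 10.46 × 3202.2 = 33495 m
9170 in/in³ → 1.42135×10⁷ m/m³
V = d / (distance per unit fuel) = 33495 / 1.42135×10⁷ = 0.00235656 m³
In ft³: 0.00235656 / 0.0283168 = 0.0832213 ft³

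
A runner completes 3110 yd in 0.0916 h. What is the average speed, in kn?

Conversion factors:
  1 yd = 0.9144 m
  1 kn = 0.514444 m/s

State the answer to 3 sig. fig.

3110 yd × 0.9144 → 2843.78 m
0.0916 h × 3600 → 329.76 s
v = d / t = 2843.78 m / 329.76 s = 8.62379 m/s
8.62379 m/s ÷ (0.514444 m/s/kn) = 16.7633 kn

16.8 kn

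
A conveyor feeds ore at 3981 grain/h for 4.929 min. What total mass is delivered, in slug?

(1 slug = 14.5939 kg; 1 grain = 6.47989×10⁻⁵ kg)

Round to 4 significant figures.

0.001452 slug

3981 grain/h → 7.16568×10⁻⁵ kg/s
4.929 min → 295.74 s
m = ṁ × t = 7.16568×10⁻⁵ × 295.74 = 0.0211918 kg
In slug: 0.0211918 / 14.5939 = 0.0014521 slug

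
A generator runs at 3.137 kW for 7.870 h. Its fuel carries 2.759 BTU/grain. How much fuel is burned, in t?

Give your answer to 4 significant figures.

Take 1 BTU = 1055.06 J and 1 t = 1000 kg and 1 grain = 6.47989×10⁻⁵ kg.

3.137 kW → 3137 W
7.870 h → 28332 s
E = P × t = 3137 × 28332 = 8.88775×10⁷ J
2.759 BTU/grain → 4.49222×10⁷ J/kg
m = E / e_s = 8.88775×10⁷ / 4.49222×10⁷ = 1.97848 kg
In t: 1.97848 / 1000 = 0.00197848 t

0.001978 t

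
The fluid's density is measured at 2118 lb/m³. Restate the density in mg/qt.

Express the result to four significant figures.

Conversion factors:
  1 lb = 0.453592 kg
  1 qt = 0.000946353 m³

2118 lb/m³ × 0.453592 kg/lb = 960.708 kg/m³
960.708 kg/m³ ÷ 10⁻⁶ kg/mg × 0.000946353 m³/qt = 909169 mg/qt

9.092×10⁵ mg/qt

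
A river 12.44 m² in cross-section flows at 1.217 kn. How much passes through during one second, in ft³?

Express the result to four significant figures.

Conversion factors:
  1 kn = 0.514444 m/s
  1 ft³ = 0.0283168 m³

275.0 ft³

1.217 kn × 0.514444 = 0.626078 m/s
V = v × A × t = 0.626078 m/s × 12.44 m² × 1 s = 7.78841 m³
7.78841 m³ ÷ (0.0283168 m³/ft³) = 275.046 ft³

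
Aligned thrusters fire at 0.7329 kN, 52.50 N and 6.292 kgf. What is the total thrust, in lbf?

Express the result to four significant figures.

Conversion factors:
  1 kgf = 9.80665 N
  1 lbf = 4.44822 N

0.7329 kN × 1000 → 732.9 N
52.50 N (already N)
6.292 kgf × 9.80665 → 61.7034 N
Total: 732.9 + 52.5 + 61.7034 = 847.103 N
In lbf: 847.103 / 4.44822 = 190.436 lbf

190.4 lbf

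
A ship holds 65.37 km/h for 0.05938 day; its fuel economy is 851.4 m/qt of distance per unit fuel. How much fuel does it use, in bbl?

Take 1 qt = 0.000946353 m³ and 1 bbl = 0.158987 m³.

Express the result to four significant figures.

65.37 km/h → 18.1583 m/s
0.05938 day → 5130.43 s
d = v × t = 18.1583 × 5130.43 = 93159.9 m
851.4 m/qt → 899664 m/m³
V = d / (distance per unit fuel) = 93159.9 / 899664 = 0.10355 m³
In bbl: 0.10355 / 0.158987 = 0.651311 bbl

0.6513 bbl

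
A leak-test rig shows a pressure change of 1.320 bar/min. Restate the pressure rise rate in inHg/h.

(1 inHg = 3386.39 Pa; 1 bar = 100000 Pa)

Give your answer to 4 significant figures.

2339 inHg/h

1.320 bar/min × 100000 Pa/bar ÷ 60 s/min = 2200 Pa/s
2200 Pa/s ÷ 3386.39 Pa/inHg × 3600 s/h = 2338.77 inHg/h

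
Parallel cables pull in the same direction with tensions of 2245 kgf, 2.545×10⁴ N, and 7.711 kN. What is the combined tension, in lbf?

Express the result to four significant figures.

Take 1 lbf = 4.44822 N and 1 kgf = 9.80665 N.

2245 kgf × 9.80665 = 22015.9 N
2.545×10⁴ N (already N)
7.711 kN × 1000 = 7711 N
Total: 22015.9 + 25450 + 7711 = 55176.9 N
In lbf: 55176.9 / 4.44822 = 12404.3 lbf

1.240×10⁴ lbf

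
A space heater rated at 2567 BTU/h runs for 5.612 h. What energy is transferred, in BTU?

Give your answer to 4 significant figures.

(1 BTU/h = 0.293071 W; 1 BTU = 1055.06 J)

1.441×10⁴ BTU

2567 BTU/h × 0.293071 = 752.313 W
5.612 h × 3600 = 20203.2 s
E = P × t = 752.313 W × 20203.2 s = 1.51991×10⁷ J
1.51991×10⁷ J ÷ (1055.06 J/BTU) = 14405.9 BTU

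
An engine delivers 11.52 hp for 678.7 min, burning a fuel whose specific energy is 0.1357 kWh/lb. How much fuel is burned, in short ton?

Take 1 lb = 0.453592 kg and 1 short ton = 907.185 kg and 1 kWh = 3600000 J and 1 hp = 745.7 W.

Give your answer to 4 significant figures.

0.3580 short ton

11.52 hp → 8590.46 W
678.7 min → 40722 s
E = P × t = 8590.46 × 40722 = 3.49821×10⁸ J
0.1357 kWh/lb → 1.077×10⁶ J/kg
m = E / e_s = 3.49821×10⁸ / 1.077×10⁶ = 324.811 kg
In short ton: 324.811 / 907.185 = 0.358043 short ton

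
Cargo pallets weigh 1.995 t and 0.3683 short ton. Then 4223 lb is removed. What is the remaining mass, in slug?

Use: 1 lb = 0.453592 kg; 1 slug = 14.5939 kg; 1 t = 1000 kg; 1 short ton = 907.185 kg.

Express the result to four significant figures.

28.34 slug

1.995 t × 1000 = 1995 kg
0.3683 short ton × 907.185 = 334.116 kg
4223 lb × 0.453592 = 1915.52 kg
Sum: 1995 + 334.116 − 1915.52 = 413.596 kg
In slug: 413.596 / 14.5939 = 28.3403 slug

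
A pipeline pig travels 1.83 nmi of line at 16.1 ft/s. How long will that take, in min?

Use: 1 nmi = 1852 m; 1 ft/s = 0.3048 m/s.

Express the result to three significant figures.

11.5 min

1.83 nmi × 1852 = 3389.16 m
16.1 ft/s × 0.3048 = 4.90728 m/s
t = d / v = 3389.16 m / 4.90728 m/s = 690.639 s
690.639 s ÷ (60 s/min) = 11.5106 min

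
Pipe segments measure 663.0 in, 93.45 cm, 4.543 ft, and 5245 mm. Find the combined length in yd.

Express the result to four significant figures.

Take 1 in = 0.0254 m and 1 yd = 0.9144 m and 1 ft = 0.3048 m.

26.69 yd

663.0 in × 0.0254 → 16.8402 m
93.45 cm × 0.01 → 0.9345 m
4.543 ft × 0.3048 → 1.38471 m
5245 mm × 0.001 → 5.245 m
Sum: 16.8402 + 0.9345 + 1.38471 + 5.245 = 24.4044 m
In yd: 24.4044 / 0.9144 = 26.689 yd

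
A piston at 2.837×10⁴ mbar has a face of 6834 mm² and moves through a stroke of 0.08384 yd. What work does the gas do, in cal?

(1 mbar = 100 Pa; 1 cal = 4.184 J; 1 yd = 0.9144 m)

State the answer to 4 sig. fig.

355.2 cal

2.837×10⁴ mbar → 2.837×10⁶ Pa
6834 mm² → 0.006834 m²
F = P × A = 2.837×10⁶ × 0.006834 = 19388.1 N
0.08384 yd → 0.0766633 m
W = F × d = 19388.1 × 0.0766633 = 1486.36 J
In cal: 1486.36 / 4.184 = 355.249 cal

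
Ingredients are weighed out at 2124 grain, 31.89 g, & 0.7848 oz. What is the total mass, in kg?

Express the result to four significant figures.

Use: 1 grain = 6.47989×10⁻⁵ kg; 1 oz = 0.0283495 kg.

0.1918 kg

2124 grain × 6.47989×10⁻⁵ = 0.137633 kg
31.89 g × 0.001 = 0.03189 kg
0.7848 oz × 0.0283495 = 0.0222487 kg
Total: 0.137633 + 0.03189 + 0.0222487 = 0.191772 kg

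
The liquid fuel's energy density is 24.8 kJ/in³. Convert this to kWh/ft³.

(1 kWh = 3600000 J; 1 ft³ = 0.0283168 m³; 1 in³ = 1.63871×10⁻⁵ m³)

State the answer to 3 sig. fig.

24.8 kJ/in³ × 1000 J/kJ ÷ 1.63871×10⁻⁵ m³/in³ = 1.51339×10⁹ J/m³
1.51339×10⁹ J/m³ ÷ 3600000 J/kWh × 0.0283168 m³/ft³ = 11.904 kWh/ft³

11.9 kWh/ft³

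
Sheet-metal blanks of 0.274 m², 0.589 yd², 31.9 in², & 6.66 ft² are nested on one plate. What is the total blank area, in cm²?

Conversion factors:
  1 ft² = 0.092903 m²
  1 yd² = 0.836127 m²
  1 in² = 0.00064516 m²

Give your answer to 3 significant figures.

1.41×10⁴ cm²

0.274 m² (already m²)
0.589 yd² × 0.836127 = 0.492479 m²
31.9 in² × 0.00064516 = 0.0205806 m²
6.66 ft² × 0.092903 = 0.618734 m²
Total: 0.274 + 0.492479 + 0.0205806 + 0.618734 = 1.40579 m²
In cm²: 1.40579 / 0.0001 = 14057.9 cm²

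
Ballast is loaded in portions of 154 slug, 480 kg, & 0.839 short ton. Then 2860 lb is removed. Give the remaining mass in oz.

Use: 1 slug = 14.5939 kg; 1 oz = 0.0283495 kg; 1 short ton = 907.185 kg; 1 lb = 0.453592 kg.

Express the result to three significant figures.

7.73×10⁴ oz

154 slug × 14.5939 = 2247.46 kg
480 kg (already kg)
0.839 short ton × 907.185 = 761.128 kg
2860 lb × 0.453592 = 1297.27 kg
Result: 2247.46 + 480 + 761.128 − 1297.27 = 2191.32 kg
In oz: 2191.32 / 0.0283495 = 77296.6 oz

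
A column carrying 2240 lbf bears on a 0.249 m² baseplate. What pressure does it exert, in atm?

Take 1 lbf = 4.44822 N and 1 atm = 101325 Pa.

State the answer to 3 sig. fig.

2240 lbf × 4.44822 = 9964.01 N
P = F / A = 9964.01 N / 0.249 m² = 40016.1 Pa
40016.1 Pa ÷ (101325 Pa/atm) = 0.394928 atm

0.395 atm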